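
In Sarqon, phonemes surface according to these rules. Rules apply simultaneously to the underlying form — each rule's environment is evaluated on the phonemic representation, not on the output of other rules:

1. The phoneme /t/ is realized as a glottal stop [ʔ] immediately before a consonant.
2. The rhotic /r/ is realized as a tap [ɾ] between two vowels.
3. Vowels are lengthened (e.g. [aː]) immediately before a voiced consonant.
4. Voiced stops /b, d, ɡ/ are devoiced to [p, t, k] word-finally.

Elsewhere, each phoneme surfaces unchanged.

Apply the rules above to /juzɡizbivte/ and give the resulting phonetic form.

Rule 3 applies to /u/ (between /j/ and /z/: before a voiced consonant) → [uː].
/ɡ/ (between /z/ and /i/) fails the environment for rule 4, so it stays [ɡ].
/i/ meets the environment for rule 3 (before a voiced consonant) → [iː].
/b/ (between /z/ and /i/) is in the target of rule 4 but the environment (word-finally) is not met → [b].
/i/ — between /b/ and /v/, before a voiced consonant — surfaces as [iː] (rule 3).
/t/ — between /v/ and /e/; rule 1 does not apply here → [t].
/e/ — word-final; rule 3 does not apply here → [e].

[juːzɡiːzbiːvte]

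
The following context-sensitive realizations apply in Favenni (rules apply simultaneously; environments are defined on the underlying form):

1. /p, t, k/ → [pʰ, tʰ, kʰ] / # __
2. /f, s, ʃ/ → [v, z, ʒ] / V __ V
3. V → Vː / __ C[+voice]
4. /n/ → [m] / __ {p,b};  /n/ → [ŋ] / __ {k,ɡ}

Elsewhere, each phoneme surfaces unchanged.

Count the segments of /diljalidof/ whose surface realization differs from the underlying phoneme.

Segments that undergo a rule: /i/ → [iː] (rule 3); /a/ → [aː] (rule 3); /i/ → [iː] (rule 3).
All other segments surface unchanged.

3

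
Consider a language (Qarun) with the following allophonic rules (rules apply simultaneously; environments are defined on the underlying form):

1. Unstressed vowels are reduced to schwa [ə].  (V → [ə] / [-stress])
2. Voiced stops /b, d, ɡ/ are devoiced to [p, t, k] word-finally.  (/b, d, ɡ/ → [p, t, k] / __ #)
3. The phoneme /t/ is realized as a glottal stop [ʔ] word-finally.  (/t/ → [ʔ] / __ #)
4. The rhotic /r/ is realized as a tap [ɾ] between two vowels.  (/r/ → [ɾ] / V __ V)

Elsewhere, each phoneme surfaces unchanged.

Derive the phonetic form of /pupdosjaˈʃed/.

[pəpdəsjəˈʃet]

/p/ stays [p].
/u/ (between /p/ and /p/) occurs in an unstressed syllable → [ə] by rule 1.
/p/ stays [p].
/d/ — between /p/ and /o/; rule 2 does not apply here → [d].
/o/ meets the environment for rule 1 (in an unstressed syllable) → [ə].
/s/ stays [s].
/j/ (between /s/ and /a/): no rule targets it → [j].
/a/ (between /j/ and /ʃ/) occurs in an unstressed syllable → [ə] by rule 1.
/ʃ/ stays [ʃ].
/e/ — between /ʃ/ and /d/; rule 1 does not apply here → [e].
/d/ (word-final): word-finally, so rule 2 applies → [t].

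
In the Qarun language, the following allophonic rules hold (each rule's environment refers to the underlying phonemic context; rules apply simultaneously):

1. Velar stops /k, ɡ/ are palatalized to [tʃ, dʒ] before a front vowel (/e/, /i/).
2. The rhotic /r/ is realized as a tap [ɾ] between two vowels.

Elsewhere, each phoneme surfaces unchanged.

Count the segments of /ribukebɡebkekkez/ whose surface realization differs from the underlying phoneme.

Segments that undergo a rule: /k/ → [tʃ] (rule 1); /ɡ/ → [dʒ] (rule 1); /k/ → [tʃ] (rule 1); /k/ → [tʃ] (rule 1).
All other segments surface unchanged.

4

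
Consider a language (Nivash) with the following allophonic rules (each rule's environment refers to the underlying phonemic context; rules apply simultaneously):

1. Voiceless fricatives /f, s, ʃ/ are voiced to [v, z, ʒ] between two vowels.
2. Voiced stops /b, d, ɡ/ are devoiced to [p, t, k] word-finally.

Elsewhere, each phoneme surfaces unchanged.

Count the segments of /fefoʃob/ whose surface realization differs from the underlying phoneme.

Segments that undergo a rule: /f/ → [v] (rule 1); /ʃ/ → [ʒ] (rule 1); /b/ → [p] (rule 2).
All other segments surface unchanged.

3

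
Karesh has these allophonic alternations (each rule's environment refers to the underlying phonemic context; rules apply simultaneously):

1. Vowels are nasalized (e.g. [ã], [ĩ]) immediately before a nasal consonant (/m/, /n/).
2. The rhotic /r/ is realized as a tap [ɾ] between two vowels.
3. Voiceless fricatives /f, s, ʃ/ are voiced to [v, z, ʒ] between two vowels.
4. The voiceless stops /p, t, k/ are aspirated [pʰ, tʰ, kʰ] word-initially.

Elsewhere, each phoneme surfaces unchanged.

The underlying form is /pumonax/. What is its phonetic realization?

[pʰũmõnax]

/p/ meets the environment for rule 4 (word-initially) → [pʰ].
/u/ — between /p/ and /m/, before a nasal consonant — surfaces as [ũ] (rule 1).
/m/ — not in any rule's target class → [m].
/o/ (between /m/ and /n/) occurs before a nasal consonant → [õ] by rule 1.
/n/ (between /o/ and /a/) is unaffected → [n].
/a/ (between /n/ and /x/) fails the environment for rule 1, so it stays [a].
/x/ — not in any rule's target class → [x].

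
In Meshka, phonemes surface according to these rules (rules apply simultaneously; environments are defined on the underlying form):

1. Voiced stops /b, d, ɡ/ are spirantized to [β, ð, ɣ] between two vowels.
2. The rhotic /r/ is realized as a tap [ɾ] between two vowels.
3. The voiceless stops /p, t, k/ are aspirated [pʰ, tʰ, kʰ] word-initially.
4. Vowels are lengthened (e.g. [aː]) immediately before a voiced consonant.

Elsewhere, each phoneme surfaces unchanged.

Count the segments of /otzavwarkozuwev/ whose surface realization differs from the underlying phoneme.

5

Segments that undergo a rule: /a/ → [aː] (rule 4); /a/ → [aː] (rule 4); /o/ → [oː] (rule 4); /u/ → [uː] (rule 4); /e/ → [eː] (rule 4).
All other segments surface unchanged.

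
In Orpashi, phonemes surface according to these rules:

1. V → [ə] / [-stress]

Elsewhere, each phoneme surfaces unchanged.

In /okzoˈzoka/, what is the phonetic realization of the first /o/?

/o/ (word-initial): in an unstressed syllable, so rule 1 applies → [ə].

[ə]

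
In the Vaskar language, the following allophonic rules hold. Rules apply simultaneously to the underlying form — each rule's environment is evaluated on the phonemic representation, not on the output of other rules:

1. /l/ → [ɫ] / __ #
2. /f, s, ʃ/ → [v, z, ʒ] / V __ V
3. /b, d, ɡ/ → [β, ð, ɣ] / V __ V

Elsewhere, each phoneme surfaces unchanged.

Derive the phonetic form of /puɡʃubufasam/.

/p/ stays [p].
/u/ (between /p/ and /ɡ/) is unaffected → [u].
/ɡ/ — between /u/ and /ʃ/; rule 3 does not apply here → [ɡ].
/ʃ/ (between /ɡ/ and /u/): rule 2 targets it, but not between two vowels → unchanged [ʃ].
/u/ (between /ʃ/ and /b/) is unaffected → [u].
/b/ — between /u/ and /u/, between two vowels — surfaces as [β] (rule 3).
/u/ (between /b/ and /f/): no rule targets it → [u].
/f/ (between /u/ and /a/): between two vowels, so rule 2 applies → [v].
/a/ — not in any rule's target class → [a].
/s/ (between /a/ and /a/) occurs between two vowels → [z] by rule 2.
/a/ (between /s/ and /m/): no rule targets it → [a].
/m/ stays [m].

[puɡʃuβuvazam]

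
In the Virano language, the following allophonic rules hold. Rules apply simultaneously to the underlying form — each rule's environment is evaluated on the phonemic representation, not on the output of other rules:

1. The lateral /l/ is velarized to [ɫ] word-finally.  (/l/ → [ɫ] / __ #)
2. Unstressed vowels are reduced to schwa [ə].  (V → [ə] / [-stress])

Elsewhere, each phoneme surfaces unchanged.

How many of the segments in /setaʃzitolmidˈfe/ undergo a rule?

5

Segments that undergo a rule: /e/ → [ə] (rule 2); /a/ → [ə] (rule 2); /i/ → [ə] (rule 2); /o/ → [ə] (rule 2); /i/ → [ə] (rule 2).
All other segments surface unchanged.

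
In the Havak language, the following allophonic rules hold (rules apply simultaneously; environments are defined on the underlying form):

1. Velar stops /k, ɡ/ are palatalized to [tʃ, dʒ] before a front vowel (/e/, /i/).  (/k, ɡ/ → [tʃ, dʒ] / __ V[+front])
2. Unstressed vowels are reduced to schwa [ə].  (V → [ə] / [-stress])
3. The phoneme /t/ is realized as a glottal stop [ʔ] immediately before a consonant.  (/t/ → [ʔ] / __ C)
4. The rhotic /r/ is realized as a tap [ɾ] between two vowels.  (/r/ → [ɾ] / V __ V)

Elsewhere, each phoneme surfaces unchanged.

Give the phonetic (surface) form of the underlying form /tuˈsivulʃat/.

[təˈsivəlʃət]

/t/ (word-initial) is in the target of rule 3 but the environment (immediately before a consonant) is not met → [t].
/u/ meets the environment for rule 2 (in an unstressed syllable) → [ə].
/s/ (between /u/ and /i/): no rule targets it → [s].
/i/ (between /s/ and /v/): rule 2 targets it, but not in an unstressed syllable → unchanged [i].
/v/ — not in any rule's target class → [v].
/u/ — between /v/ and /l/, in an unstressed syllable — surfaces as [ə] (rule 2).
/l/ (between /u/ and /ʃ/): no rule targets it → [l].
/ʃ/ stays [ʃ].
Rule 2 applies to /a/ (between /ʃ/ and /t/: in an unstressed syllable) → [ə].
/t/ (word-final): rule 3 targets it, but not immediately before a consonant → unchanged [t].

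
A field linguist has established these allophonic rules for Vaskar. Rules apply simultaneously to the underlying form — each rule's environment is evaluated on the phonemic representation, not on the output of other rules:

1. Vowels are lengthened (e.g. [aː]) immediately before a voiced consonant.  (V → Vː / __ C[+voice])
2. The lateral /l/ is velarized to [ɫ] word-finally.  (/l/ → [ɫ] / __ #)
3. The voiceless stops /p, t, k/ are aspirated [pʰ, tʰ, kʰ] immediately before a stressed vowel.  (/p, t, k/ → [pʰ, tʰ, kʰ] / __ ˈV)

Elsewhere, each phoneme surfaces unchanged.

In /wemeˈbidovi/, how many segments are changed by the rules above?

Segments that undergo a rule: /e/ → [eː] (rule 1); /e/ → [eː] (rule 1); /i/ → [iː] (rule 1); /o/ → [oː] (rule 1).
All other segments surface unchanged.

4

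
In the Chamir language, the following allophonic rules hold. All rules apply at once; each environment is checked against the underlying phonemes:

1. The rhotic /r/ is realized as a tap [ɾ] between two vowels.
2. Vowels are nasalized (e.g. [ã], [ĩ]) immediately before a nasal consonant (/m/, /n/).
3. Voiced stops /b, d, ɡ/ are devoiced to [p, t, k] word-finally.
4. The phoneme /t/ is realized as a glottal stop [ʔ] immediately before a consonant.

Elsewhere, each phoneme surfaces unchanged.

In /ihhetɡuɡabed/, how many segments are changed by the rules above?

Segments that undergo a rule: /t/ → [ʔ] (rule 4); /d/ → [t] (rule 3).
All other segments surface unchanged.

2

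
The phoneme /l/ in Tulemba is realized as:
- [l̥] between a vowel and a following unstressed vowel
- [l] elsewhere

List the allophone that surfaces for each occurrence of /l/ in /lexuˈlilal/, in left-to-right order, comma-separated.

[l], [l], [l̥], [l]

Occurrence 1 (position 1): no conditioning environment matches → elsewhere allophone [l].
Occurrence 2 (position 5): no conditioning environment matches → elsewhere allophone [l].
Occurrence 3 (position 7): between a vowel and a following unstressed vowel → [l̥].
Occurrence 4 (position 9): no conditioning environment matches → elsewhere allophone [l].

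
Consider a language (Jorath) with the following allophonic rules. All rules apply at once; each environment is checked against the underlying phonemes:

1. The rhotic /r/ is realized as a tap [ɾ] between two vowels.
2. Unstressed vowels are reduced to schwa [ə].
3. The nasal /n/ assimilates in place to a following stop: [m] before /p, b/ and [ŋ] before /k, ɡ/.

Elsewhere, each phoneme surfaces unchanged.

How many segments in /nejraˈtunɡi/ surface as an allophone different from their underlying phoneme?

Segments that undergo a rule: /e/ → [ə] (rule 2); /a/ → [ə] (rule 2); /n/ → [ŋ] (rule 3); /i/ → [ə] (rule 2).
All other segments surface unchanged.

4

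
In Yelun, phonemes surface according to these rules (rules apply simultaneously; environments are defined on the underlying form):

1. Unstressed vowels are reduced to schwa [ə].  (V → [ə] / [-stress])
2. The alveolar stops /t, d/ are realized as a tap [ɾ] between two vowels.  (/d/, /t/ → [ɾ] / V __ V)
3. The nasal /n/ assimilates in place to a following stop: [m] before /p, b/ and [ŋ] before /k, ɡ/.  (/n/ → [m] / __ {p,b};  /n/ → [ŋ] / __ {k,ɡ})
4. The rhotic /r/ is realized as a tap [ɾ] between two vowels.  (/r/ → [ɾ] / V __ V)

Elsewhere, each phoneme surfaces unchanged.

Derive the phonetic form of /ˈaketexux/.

[ˈakəɾəxəx]

/a/ (word-initial): rule 1 targets it, but not in an unstressed syllable → unchanged [a].
/k/ (between /a/ and /e/): no rule targets it → [k].
/e/ — between /k/ and /t/, in an unstressed syllable — surfaces as [ə] (rule 1).
Rule 2 applies to /t/ (between /e/ and /e/: between two vowels) → [ɾ].
/e/ (between /t/ and /x/) occurs in an unstressed syllable → [ə] by rule 1.
/x/ stays [x].
/u/ (between /x/ and /x/) occurs in an unstressed syllable → [ə] by rule 1.
/x/ (word-final): no rule targets it → [x].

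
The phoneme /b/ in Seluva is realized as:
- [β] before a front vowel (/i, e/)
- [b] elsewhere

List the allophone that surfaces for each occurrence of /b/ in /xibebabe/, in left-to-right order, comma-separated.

[β], [b], [β]

Occurrence 1 (position 3): before a front vowel (/i, e/) → [β].
Occurrence 2 (position 5): no conditioning environment matches → elsewhere allophone [b].
Occurrence 3 (position 7): before a front vowel (/i, e/) → [β].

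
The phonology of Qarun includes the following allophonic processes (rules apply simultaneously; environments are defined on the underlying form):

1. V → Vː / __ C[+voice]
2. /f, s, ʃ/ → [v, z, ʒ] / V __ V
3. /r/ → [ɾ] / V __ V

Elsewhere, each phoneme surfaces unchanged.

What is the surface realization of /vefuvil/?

[vevuːviːl]

/e/ (between /v/ and /f/) fails the environment for rule 1, so it stays [e].
Rule 2 applies to /f/ (between /e/ and /u/: between two vowels) → [v].
/u/ (between /f/ and /v/): before a voiced consonant, so rule 1 applies → [uː].
/i/ (between /v/ and /l/) occurs before a voiced consonant → [iː] by rule 1.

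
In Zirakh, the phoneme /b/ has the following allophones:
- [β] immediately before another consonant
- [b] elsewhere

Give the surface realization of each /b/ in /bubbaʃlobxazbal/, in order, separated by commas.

Occurrence 1 (position 1): no conditioning environment matches → elsewhere allophone [b].
Occurrence 2 (position 3): immediately before another consonant → [β].
Occurrence 3 (position 4): no conditioning environment matches → elsewhere allophone [b].
Occurrence 4 (position 9): immediately before another consonant → [β].
Occurrence 5 (position 13): no conditioning environment matches → elsewhere allophone [b].

[b], [β], [b], [β], [b]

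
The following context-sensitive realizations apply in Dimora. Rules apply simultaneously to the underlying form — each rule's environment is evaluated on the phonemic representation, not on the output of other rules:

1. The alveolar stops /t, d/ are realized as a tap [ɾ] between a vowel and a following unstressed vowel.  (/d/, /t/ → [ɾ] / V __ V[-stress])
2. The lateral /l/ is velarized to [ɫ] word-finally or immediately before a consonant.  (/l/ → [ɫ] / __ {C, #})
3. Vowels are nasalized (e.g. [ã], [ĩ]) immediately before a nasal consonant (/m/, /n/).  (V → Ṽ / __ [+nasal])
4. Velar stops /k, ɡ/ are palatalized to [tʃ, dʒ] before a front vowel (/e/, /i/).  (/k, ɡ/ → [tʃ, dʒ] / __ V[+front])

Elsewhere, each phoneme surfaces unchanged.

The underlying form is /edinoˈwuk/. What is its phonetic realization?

/e/ (word-initial) fails the environment for rule 3, so it stays [e].
/d/ (between /e/ and /i/) occurs between a vowel and a following unstressed vowel → [ɾ] by rule 1.
Rule 3 applies to /i/ (between /d/ and /n/: before a nasal consonant) → [ĩ].
/n/ (between /i/ and /o/): no rule targets it → [n].
/o/ (between /n/ and /w/): rule 3 targets it, but not before a nasal consonant → unchanged [o].
/w/ (between /o/ and /u/) is unaffected → [w].
/u/ (between /w/ and /k/) fails the environment for rule 3, so it stays [u].
/k/ (word-final) is in the target of rule 4 but the environment (before a front vowel) is not met → [k].

[eɾĩnoˈwuk]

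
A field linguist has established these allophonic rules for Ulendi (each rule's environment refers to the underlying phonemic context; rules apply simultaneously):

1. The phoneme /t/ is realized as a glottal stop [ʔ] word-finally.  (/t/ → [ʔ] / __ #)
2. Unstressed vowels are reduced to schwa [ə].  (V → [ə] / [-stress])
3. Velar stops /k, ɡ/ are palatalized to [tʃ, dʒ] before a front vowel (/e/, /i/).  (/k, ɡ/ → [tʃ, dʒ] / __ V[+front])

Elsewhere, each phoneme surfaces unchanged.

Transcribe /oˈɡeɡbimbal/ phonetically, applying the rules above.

/o/ meets the environment for rule 2 (in an unstressed syllable) → [ə].
Rule 3 applies to /ɡ/ (between /o/ and /e/: before a front vowel) → [dʒ].
/e/ — between /ɡ/ and /ɡ/; rule 2 does not apply here → [e].
/ɡ/ (between /e/ and /b/): rule 3 targets it, but not before a front vowel → unchanged [ɡ].
/i/ (between /b/ and /m/): in an unstressed syllable, so rule 2 applies → [ə].
/a/ (between /b/ and /l/): in an unstressed syllable, so rule 2 applies → [ə].

[əˈdʒeɡbəmbəl]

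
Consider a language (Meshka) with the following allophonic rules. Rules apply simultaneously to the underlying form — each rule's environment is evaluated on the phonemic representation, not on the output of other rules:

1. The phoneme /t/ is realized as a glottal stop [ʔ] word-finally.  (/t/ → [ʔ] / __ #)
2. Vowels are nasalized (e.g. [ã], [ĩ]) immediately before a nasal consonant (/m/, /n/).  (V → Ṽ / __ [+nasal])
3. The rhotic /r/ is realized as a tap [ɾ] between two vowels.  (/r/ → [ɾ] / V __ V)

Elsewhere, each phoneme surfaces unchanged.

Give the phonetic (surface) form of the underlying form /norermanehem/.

/n/ — not in any rule's target class → [n].
/o/ (between /n/ and /r/): rule 2 targets it, but not before a nasal consonant → unchanged [o].
/r/ — between /o/ and /e/, between two vowels — surfaces as [ɾ] (rule 3).
/e/ (between /r/ and /r/): rule 2 targets it, but not before a nasal consonant → unchanged [e].
/r/ (between /e/ and /m/): rule 3 targets it, but not between two vowels → unchanged [r].
/m/ stays [m].
/a/ meets the environment for rule 2 (before a nasal consonant) → [ã].
/n/ (between /a/ and /e/): no rule targets it → [n].
/e/ (between /n/ and /h/) fails the environment for rule 2, so it stays [e].
/h/ (between /e/ and /e/) is unaffected → [h].
/e/ — between /h/ and /m/, before a nasal consonant — surfaces as [ẽ] (rule 2).
/m/ (word-final) is unaffected → [m].

[noɾermãnehẽm]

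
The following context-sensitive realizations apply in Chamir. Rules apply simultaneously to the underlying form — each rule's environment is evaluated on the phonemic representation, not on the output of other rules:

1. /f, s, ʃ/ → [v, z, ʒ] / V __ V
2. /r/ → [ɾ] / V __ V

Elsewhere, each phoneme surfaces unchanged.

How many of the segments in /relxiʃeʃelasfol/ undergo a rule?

2

Segments that undergo a rule: /ʃ/ → [ʒ] (rule 1); /ʃ/ → [ʒ] (rule 1).
All other segments surface unchanged.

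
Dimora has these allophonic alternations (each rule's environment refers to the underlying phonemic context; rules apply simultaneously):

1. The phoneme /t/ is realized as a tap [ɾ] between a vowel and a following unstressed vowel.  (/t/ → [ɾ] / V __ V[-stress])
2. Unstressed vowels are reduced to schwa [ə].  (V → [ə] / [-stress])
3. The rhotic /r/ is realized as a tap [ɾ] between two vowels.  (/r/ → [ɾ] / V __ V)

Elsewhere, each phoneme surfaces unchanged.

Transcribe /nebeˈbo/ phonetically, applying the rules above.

[nəbəˈbo]

/n/ (word-initial) is unaffected → [n].
Rule 2 applies to /e/ (between /n/ and /b/: in an unstressed syllable) → [ə].
/b/ stays [b].
/e/ — between /b/ and /b/, in an unstressed syllable — surfaces as [ə] (rule 2).
/b/ stays [b].
/o/ (word-final) fails the environment for rule 2, so it stays [o].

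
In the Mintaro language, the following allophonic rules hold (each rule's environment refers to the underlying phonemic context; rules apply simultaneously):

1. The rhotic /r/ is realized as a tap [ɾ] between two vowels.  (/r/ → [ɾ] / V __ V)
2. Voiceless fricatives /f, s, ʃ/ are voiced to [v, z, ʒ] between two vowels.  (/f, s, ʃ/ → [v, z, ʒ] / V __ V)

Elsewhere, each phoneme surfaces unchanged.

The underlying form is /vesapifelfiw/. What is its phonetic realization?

[vezapivelfiw]

/v/ stays [v].
/e/ — not in any rule's target class → [e].
/s/ (between /e/ and /a/) occurs between two vowels → [z] by rule 2.
/a/ (between /s/ and /p/): no rule targets it → [a].
/p/ (between /a/ and /i/) is unaffected → [p].
/i/ stays [i].
Rule 2 applies to /f/ (between /i/ and /e/: between two vowels) → [v].
/e/ — not in any rule's target class → [e].
/l/ stays [l].
/f/ (between /l/ and /i/): rule 2 targets it, but not between two vowels → unchanged [f].
/i/ (between /f/ and /w/) is unaffected → [i].
/w/ — not in any rule's target class → [w].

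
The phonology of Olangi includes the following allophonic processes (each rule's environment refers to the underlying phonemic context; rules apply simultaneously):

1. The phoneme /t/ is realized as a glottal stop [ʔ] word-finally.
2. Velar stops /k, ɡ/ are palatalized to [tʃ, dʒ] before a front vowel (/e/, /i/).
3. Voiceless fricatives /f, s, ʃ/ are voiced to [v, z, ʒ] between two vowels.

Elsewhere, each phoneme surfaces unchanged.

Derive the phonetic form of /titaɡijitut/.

/t/ (word-initial) fails the environment for rule 1, so it stays [t].
/t/ — between /i/ and /a/; rule 1 does not apply here → [t].
/ɡ/ — between /a/ and /i/, before a front vowel — surfaces as [dʒ] (rule 2).
/t/ — between /i/ and /u/; rule 1 does not apply here → [t].
/t/ (word-final): word-finally, so rule 1 applies → [ʔ].

[titadʒijituʔ]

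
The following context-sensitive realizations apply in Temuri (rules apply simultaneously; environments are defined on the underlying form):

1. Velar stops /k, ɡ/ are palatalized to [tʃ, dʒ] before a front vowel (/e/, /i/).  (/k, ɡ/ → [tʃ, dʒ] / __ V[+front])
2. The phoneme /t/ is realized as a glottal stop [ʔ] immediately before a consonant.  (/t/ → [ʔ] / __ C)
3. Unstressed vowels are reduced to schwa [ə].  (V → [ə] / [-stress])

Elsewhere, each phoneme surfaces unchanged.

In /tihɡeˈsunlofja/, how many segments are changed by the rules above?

5

Segments that undergo a rule: /i/ → [ə] (rule 3); /ɡ/ → [dʒ] (rule 1); /e/ → [ə] (rule 3); /o/ → [ə] (rule 3); /a/ → [ə] (rule 3).
All other segments surface unchanged.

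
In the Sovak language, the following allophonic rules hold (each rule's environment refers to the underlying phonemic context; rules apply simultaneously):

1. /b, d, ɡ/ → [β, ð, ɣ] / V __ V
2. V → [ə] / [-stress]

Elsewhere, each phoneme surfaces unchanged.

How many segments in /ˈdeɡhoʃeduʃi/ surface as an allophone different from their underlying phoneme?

Segments that undergo a rule: /o/ → [ə] (rule 2); /e/ → [ə] (rule 2); /d/ → [ð] (rule 1); /u/ → [ə] (rule 2); /i/ → [ə] (rule 2).
All other segments surface unchanged.

5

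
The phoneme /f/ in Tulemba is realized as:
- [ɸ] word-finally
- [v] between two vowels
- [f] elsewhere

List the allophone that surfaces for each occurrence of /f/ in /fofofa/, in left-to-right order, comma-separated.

[f], [v], [v]

Occurrence 1 (position 1): no conditioning environment matches → elsewhere allophone [f].
Occurrence 2 (position 3): between two vowels → [v].
Occurrence 3 (position 5): between two vowels → [v].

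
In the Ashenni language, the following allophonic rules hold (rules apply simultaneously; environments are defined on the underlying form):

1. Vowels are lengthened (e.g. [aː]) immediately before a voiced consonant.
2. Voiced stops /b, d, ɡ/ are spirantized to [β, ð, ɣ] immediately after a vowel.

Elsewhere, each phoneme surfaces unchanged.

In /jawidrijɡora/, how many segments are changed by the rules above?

Segments that undergo a rule: /a/ → [aː] (rule 1); /i/ → [iː] (rule 1); /d/ → [ð] (rule 2); /i/ → [iː] (rule 1); /o/ → [oː] (rule 1).
All other segments surface unchanged.

5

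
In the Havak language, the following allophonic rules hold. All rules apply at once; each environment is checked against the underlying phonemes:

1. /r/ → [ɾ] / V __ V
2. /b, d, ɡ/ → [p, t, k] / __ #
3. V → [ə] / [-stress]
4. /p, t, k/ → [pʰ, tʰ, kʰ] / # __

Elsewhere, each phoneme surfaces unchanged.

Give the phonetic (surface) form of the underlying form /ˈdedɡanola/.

[ˈdedɡənələ]

/d/ — word-initial; rule 2 does not apply here → [d].
/e/ (between /d/ and /d/): rule 3 targets it, but not in an unstressed syllable → unchanged [e].
/d/ (between /e/ and /ɡ/): rule 2 targets it, but not word-finally → unchanged [d].
/ɡ/ (between /d/ and /a/) fails the environment for rule 2, so it stays [ɡ].
/a/ (between /ɡ/ and /n/) occurs in an unstressed syllable → [ə] by rule 3.
/n/ (between /a/ and /o/) is unaffected → [n].
/o/ meets the environment for rule 3 (in an unstressed syllable) → [ə].
/l/ stays [l].
/a/ (word-final) occurs in an unstressed syllable → [ə] by rule 3.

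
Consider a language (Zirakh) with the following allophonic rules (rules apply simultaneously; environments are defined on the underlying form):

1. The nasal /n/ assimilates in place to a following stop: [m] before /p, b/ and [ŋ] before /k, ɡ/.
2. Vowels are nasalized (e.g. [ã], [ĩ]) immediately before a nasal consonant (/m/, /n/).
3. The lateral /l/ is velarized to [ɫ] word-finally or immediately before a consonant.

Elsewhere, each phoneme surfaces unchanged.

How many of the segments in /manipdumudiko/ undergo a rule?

2

Segments that undergo a rule: /a/ → [ã] (rule 2); /u/ → [ũ] (rule 2).
All other segments surface unchanged.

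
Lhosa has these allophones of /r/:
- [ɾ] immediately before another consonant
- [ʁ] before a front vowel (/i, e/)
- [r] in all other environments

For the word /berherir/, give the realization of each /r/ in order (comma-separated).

Occurrence 1 (position 3): immediately before another consonant → [ɾ].
Occurrence 2 (position 6): before a front vowel (/i, e/) → [ʁ].
Occurrence 3 (position 8): no conditioning environment matches → elsewhere allophone [r].

[ɾ], [ʁ], [r]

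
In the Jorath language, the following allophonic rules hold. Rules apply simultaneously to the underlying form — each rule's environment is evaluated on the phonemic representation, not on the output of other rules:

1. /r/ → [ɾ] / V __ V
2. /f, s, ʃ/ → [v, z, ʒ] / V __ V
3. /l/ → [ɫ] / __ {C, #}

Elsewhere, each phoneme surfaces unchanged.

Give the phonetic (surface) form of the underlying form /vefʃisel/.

[vefʃizeɫ]

/v/ — not in any rule's target class → [v].
/e/ stays [e].
/f/ — between /e/ and /ʃ/; rule 2 does not apply here → [f].
/ʃ/ — between /f/ and /i/; rule 2 does not apply here → [ʃ].
/i/ (between /ʃ/ and /s/): no rule targets it → [i].
Rule 2 applies to /s/ (between /i/ and /e/: between two vowels) → [z].
/e/ (between /s/ and /l/) is unaffected → [e].
/l/ meets the environment for rule 3 (word-finally or immediately before a consonant) → [ɫ].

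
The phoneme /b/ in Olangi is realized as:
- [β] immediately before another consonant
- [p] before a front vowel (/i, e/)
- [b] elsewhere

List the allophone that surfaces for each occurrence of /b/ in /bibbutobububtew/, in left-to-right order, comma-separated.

Occurrence 1 (position 1): before a front vowel (/i, e/) → [p].
Occurrence 2 (position 3): immediately before another consonant → [β].
Occurrence 3 (position 4): no conditioning environment matches → elsewhere allophone [b].
Occurrence 4 (position 8): no conditioning environment matches → elsewhere allophone [b].
Occurrence 5 (position 10): no conditioning environment matches → elsewhere allophone [b].
Occurrence 6 (position 12): immediately before another consonant → [β].

[p], [β], [b], [b], [b], [β]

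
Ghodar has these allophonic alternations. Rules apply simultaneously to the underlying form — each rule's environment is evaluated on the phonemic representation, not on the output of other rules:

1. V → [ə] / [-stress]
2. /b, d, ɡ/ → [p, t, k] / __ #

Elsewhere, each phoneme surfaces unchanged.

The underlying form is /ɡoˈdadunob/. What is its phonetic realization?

[ɡəˈdadənəp]

/ɡ/ (word-initial): rule 2 targets it, but not word-finally → unchanged [ɡ].
/o/ meets the environment for rule 1 (in an unstressed syllable) → [ə].
/d/ — between /o/ and /a/; rule 2 does not apply here → [d].
/a/ (between /d/ and /d/): rule 1 targets it, but not in an unstressed syllable → unchanged [a].
/d/ — between /a/ and /u/; rule 2 does not apply here → [d].
Rule 1 applies to /u/ (between /d/ and /n/: in an unstressed syllable) → [ə].
/n/ (between /u/ and /o/) is unaffected → [n].
/o/ (between /n/ and /b/): in an unstressed syllable, so rule 1 applies → [ə].
Rule 2 applies to /b/ (word-final: word-finally) → [p].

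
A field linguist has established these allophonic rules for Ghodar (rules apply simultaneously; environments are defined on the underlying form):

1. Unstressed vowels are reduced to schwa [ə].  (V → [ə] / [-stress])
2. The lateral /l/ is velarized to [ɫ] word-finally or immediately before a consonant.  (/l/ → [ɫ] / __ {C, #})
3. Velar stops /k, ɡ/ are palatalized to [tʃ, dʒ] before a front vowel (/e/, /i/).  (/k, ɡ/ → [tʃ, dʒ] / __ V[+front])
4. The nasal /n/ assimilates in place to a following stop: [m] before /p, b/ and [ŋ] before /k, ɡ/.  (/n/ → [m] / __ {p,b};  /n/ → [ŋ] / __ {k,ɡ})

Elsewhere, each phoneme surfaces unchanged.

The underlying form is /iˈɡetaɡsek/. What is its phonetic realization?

/i/ (word-initial): in an unstressed syllable, so rule 1 applies → [ə].
/ɡ/ (between /i/ and /e/): before a front vowel, so rule 3 applies → [dʒ].
/e/ — between /ɡ/ and /t/; rule 1 does not apply here → [e].
/t/ (between /e/ and /a/): no rule targets it → [t].
/a/ — between /t/ and /ɡ/, in an unstressed syllable — surfaces as [ə] (rule 1).
/ɡ/ (between /a/ and /s/) fails the environment for rule 3, so it stays [ɡ].
/s/ — not in any rule's target class → [s].
Rule 1 applies to /e/ (between /s/ and /k/: in an unstressed syllable) → [ə].
/k/ — word-final; rule 3 does not apply here → [k].

[əˈdʒetəɡsək]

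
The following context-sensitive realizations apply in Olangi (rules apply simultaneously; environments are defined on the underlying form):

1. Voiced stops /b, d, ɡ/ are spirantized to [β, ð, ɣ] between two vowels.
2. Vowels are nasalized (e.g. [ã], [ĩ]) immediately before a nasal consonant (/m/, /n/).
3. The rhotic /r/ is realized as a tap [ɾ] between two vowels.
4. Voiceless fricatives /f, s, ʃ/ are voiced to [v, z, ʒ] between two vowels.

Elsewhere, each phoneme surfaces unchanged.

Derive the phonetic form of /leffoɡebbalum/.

/l/ stays [l].
/e/ — between /l/ and /f/; rule 2 does not apply here → [e].
/f/ (between /e/ and /f/) fails the environment for rule 4, so it stays [f].
/f/ — between /f/ and /o/; rule 4 does not apply here → [f].
/o/ — between /f/ and /ɡ/; rule 2 does not apply here → [o].
/ɡ/ (between /o/ and /e/) occurs between two vowels → [ɣ] by rule 1.
/e/ (between /ɡ/ and /b/) is in the target of rule 2 but the environment (before a nasal consonant) is not met → [e].
/b/ (between /e/ and /b/): rule 1 targets it, but not between two vowels → unchanged [b].
/b/ (between /b/ and /a/): rule 1 targets it, but not between two vowels → unchanged [b].
/a/ (between /b/ and /l/): rule 2 targets it, but not before a nasal consonant → unchanged [a].
/l/ — not in any rule's target class → [l].
/u/ meets the environment for rule 2 (before a nasal consonant) → [ũ].
/m/ stays [m].

[leffoɣebbalũm]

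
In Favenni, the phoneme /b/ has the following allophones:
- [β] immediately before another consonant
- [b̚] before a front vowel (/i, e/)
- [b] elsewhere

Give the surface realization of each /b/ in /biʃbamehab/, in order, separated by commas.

[b̚], [b], [b]

Occurrence 1 (position 1): before a front vowel (/i, e/) → [b̚].
Occurrence 2 (position 4): no conditioning environment matches → elsewhere allophone [b].
Occurrence 3 (position 10): no conditioning environment matches → elsewhere allophone [b].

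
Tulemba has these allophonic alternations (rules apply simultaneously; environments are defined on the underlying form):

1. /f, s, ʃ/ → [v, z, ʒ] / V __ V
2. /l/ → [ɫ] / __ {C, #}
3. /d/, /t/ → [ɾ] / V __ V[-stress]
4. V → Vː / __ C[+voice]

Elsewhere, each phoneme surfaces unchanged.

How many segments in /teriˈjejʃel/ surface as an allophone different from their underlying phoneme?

Segments that undergo a rule: /e/ → [eː] (rule 4); /i/ → [iː] (rule 4); /e/ → [eː] (rule 4); /e/ → [eː] (rule 4); /l/ → [ɫ] (rule 2).
All other segments surface unchanged.

5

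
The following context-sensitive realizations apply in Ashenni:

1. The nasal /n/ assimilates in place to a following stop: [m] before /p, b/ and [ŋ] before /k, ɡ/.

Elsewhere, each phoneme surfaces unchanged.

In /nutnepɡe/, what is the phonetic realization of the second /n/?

[n]

/n/ (between /t/ and /e/) is in the target of rule 1 but the environment (before a labial or velar stop) is not met → [n].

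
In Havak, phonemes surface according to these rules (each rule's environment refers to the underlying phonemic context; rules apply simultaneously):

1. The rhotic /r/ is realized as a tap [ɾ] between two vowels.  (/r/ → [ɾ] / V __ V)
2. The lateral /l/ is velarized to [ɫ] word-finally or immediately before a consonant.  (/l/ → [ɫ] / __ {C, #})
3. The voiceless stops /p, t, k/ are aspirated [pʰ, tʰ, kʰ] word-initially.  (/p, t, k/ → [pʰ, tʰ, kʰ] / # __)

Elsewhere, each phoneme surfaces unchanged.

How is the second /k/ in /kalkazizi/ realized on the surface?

[k]

/k/ — between /l/ and /a/; rule 3 does not apply here → [k].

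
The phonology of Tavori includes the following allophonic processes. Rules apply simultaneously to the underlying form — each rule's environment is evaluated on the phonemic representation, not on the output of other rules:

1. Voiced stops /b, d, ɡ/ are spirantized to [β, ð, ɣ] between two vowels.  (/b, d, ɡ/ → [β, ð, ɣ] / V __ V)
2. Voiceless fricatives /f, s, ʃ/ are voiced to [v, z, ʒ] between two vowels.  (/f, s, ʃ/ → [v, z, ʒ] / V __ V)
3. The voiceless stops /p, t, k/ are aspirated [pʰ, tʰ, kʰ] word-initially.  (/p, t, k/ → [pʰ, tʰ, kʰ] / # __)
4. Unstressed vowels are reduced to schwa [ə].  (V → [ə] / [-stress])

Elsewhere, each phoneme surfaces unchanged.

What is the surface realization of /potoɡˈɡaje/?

[pʰətəɡˈɡajə]

/p/ meets the environment for rule 3 (word-initially) → [pʰ].
Rule 4 applies to /o/ (between /p/ and /t/: in an unstressed syllable) → [ə].
/t/ (between /o/ and /o/): rule 3 targets it, but not word-initially → unchanged [t].
/o/ (between /t/ and /ɡ/) occurs in an unstressed syllable → [ə] by rule 4.
/ɡ/ — between /o/ and /ɡ/; rule 1 does not apply here → [ɡ].
/ɡ/ (between /ɡ/ and /a/) is in the target of rule 1 but the environment (between two vowels) is not met → [ɡ].
/a/ (between /ɡ/ and /j/) is in the target of rule 4 but the environment (in an unstressed syllable) is not met → [a].
/j/ (between /a/ and /e/) is unaffected → [j].
/e/ — word-final, in an unstressed syllable — surfaces as [ə] (rule 4).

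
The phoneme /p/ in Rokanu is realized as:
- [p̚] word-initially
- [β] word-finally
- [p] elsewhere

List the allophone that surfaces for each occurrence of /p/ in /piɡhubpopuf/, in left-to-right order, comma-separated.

[p̚], [p], [p]

Occurrence 1 (position 1): word-initially → [p̚].
Occurrence 2 (position 7): no conditioning environment matches → elsewhere allophone [p].
Occurrence 3 (position 9): no conditioning environment matches → elsewhere allophone [p].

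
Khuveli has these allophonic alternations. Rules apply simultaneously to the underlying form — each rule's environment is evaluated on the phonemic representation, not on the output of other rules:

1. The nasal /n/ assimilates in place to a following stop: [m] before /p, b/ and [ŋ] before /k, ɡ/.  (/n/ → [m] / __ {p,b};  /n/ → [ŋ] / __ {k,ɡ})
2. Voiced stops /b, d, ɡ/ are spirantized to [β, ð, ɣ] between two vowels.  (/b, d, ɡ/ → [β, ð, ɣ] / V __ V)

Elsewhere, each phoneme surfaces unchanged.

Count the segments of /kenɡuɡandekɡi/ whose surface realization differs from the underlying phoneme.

2

Segments that undergo a rule: /n/ → [ŋ] (rule 1); /ɡ/ → [ɣ] (rule 2).
All other segments surface unchanged.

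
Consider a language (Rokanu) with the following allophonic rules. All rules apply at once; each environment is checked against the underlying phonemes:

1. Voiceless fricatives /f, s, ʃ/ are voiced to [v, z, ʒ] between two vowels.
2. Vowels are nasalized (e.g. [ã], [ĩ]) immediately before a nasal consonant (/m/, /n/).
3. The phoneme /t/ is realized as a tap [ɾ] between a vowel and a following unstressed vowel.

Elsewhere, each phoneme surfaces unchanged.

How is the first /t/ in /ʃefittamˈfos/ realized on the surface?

[t]

/t/ (between /i/ and /t/) fails the environment for rule 3, so it stays [t].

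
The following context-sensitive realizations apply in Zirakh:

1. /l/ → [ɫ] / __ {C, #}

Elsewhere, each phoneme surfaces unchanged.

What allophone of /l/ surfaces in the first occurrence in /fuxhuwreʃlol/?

[l]

/l/ (between /ʃ/ and /o/): rule 1 targets it, but not word-finally or immediately before a consonant → unchanged [l].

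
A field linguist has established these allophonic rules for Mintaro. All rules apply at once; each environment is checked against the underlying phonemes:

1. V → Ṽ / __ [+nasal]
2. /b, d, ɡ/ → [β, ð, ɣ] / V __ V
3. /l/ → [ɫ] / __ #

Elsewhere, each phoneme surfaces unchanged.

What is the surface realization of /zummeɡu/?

/z/ (word-initial) is unaffected → [z].
/u/ (between /z/ and /m/): before a nasal consonant, so rule 1 applies → [ũ].
/m/ stays [m].
/m/ (between /m/ and /e/) is unaffected → [m].
/e/ (between /m/ and /ɡ/): rule 1 targets it, but not before a nasal consonant → unchanged [e].
/ɡ/ (between /e/ and /u/) occurs between two vowels → [ɣ] by rule 2.
/u/ (word-final) is in the target of rule 1 but the environment (before a nasal consonant) is not met → [u].

[zũmmeɣu]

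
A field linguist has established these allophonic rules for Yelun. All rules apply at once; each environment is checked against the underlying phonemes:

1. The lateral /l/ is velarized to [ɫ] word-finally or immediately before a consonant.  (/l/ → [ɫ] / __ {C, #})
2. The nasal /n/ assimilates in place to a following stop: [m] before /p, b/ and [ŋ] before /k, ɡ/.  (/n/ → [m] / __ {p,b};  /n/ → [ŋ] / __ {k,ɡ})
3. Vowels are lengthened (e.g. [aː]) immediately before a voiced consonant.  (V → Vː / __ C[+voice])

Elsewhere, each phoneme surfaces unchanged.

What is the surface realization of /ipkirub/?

/i/ (word-initial) fails the environment for rule 3, so it stays [i].
/p/ stays [p].
/k/ (between /p/ and /i/): no rule targets it → [k].
Rule 3 applies to /i/ (between /k/ and /r/: before a voiced consonant) → [iː].
/r/ (between /i/ and /u/): no rule targets it → [r].
/u/ — between /r/ and /b/, before a voiced consonant — surfaces as [uː] (rule 3).
/b/ — not in any rule's target class → [b].

[ipkiːruːb]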